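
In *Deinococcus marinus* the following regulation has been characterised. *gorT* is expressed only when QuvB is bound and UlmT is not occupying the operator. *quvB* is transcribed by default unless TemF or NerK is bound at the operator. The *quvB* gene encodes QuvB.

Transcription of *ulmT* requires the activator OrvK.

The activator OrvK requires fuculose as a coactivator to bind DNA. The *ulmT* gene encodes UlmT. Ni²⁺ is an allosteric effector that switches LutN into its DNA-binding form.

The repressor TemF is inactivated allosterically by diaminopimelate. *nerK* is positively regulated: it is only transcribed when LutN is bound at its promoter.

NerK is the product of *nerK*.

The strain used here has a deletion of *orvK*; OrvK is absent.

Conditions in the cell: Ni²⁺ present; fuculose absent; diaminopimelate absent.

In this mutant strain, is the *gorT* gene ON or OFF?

OFF

OrvK is non-functional in this strain, so it has no effect.
Required activator OrvK is absent, so *ulmT* is not transcribed.
So UlmT is not produced.
Diaminopimelate is absent, so TemF is active.
Ni²⁺ is present, so LutN is active.
No repressor is bound and LutN is active, so *nerK* is transcribed.
So NerK is produced and active.
With repressor TemF bound, *quvB* is not transcribed.
So QuvB is not produced.
Required activator QuvB is absent, so *gorT* is not transcribed.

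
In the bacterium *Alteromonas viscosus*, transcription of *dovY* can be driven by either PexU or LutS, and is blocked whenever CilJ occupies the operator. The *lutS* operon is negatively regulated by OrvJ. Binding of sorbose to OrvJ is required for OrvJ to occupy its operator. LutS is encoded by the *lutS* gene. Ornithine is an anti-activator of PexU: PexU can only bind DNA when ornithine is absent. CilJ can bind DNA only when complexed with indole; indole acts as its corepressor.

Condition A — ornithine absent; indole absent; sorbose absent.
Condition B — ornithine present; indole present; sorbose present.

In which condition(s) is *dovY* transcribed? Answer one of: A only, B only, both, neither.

Condition A:
Ornithine is absent, so PexU is active.
Indole is absent, so CilJ is inactive.
Sorbose is absent, so OrvJ is inactive.
With no repressor bound, *lutS* is transcribed.
So LutS is produced and active.
Activator PexU is present, so *dovY* is transcribed.
→ *dovY* is ON in A.
Condition B:
Ornithine is present, so PexU is inactive.
Indole is present, so CilJ is active.
Sorbose is present, so OrvJ is active.
With repressor OrvJ bound, *lutS* is not transcribed.
So LutS is not produced.
With repressor CilJ bound, *dovY* is not transcribed.
→ *dovY* is OFF in B.

A only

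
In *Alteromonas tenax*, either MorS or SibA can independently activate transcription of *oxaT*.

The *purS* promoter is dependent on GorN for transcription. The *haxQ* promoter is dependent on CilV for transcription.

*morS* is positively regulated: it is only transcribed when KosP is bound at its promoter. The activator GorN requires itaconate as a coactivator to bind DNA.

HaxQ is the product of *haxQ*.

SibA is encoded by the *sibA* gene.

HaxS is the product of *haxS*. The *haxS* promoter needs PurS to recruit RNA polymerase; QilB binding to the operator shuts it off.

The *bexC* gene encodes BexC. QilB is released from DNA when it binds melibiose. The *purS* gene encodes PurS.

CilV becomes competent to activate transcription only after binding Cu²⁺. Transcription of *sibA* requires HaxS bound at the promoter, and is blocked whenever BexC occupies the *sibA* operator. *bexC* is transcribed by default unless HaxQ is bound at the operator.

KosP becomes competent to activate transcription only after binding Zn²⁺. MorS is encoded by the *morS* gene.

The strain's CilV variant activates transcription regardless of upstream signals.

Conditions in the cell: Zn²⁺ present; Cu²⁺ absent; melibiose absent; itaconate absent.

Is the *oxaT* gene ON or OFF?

ON

Zn²⁺ is present, so KosP is active.
No repressor is bound and KosP is active, so *morS* is transcribed.
So MorS is produced and active.
CilV is constitutively active in this strain.
No repressor is bound and CilV is active, so *haxQ* is transcribed.
So HaxQ is produced and active.
With repressor HaxQ bound, *bexC* is not transcribed.
So BexC is not produced.
Melibiose is absent, so QilB is active.
Itaconate is absent, so GorN is inactive.
Required activator GorN is absent, so *purS* is not transcribed.
So PurS is not produced.
With repressor QilB bound, *haxS* is not transcribed.
So HaxS is not produced.
Required activator HaxS is absent, so *sibA* is not transcribed.
So SibA is not produced.
Activator MorS is present, so *oxaT* is transcribed.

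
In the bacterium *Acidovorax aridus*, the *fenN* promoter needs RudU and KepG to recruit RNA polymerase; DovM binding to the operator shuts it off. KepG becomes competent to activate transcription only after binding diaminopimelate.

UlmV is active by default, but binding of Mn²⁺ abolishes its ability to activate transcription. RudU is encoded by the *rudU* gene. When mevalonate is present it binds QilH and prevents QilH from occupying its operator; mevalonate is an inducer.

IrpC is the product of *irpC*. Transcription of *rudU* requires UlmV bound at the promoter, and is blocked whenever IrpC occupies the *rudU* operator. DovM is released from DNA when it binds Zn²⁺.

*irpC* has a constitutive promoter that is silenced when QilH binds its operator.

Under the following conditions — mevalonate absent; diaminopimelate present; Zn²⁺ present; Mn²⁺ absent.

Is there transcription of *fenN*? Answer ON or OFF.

Mn²⁺ is absent, so UlmV is active.
Mevalonate is absent, so QilH is active.
With repressor QilH bound, *irpC* is not transcribed.
So IrpC is not produced.
No repressor is bound and UlmV is active, so *rudU* is transcribed.
So RudU is produced and active.
Zn²⁺ is present, so DovM is inactive.
Diaminopimelate is present, so KepG is active.
No repressor is bound and RudU and KepG are active, so *fenN* is transcribed.

ON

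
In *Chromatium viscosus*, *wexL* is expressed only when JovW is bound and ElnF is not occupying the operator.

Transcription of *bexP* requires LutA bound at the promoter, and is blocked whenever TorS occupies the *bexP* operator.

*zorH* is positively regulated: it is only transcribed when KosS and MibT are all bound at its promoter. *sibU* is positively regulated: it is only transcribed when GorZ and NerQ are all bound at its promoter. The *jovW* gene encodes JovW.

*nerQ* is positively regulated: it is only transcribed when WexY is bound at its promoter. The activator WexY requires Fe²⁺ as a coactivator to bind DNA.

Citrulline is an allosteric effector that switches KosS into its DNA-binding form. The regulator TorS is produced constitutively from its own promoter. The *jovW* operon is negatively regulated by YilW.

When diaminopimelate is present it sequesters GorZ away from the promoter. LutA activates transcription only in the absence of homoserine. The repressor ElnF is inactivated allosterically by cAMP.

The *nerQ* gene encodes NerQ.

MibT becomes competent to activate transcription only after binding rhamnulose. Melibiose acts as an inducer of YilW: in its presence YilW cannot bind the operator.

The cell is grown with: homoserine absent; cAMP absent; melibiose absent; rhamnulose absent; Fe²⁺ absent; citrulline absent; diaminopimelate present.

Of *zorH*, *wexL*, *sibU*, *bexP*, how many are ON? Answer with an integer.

0

Citrulline is absent, so KosS is inactive.
Rhamnulose is absent, so MibT is inactive.
Required activator KosS is absent, so *zorH* is not transcribed.
→ *zorH* is OFF.
cAMP is absent, so ElnF is active.
Melibiose is absent, so YilW is active.
With repressor YilW bound, *jovW* is not transcribed.
So JovW is not produced.
With repressor ElnF bound, *wexL* is not transcribed.
→ *wexL* is OFF.
Diaminopimelate is present, so GorZ is inactive.
Fe²⁺ is absent, so WexY is inactive.
Required activator WexY is absent, so *nerQ* is not transcribed.
So NerQ is not produced.
Required activator GorZ is absent, so *sibU* is not transcribed.
→ *sibU* is OFF.
TorS is produced constitutively and is active.
Homoserine is absent, so LutA is active.
With repressor TorS bound, *bexP* is not transcribed.
→ *bexP* is OFF.
0 of the 4 genes are transcribed.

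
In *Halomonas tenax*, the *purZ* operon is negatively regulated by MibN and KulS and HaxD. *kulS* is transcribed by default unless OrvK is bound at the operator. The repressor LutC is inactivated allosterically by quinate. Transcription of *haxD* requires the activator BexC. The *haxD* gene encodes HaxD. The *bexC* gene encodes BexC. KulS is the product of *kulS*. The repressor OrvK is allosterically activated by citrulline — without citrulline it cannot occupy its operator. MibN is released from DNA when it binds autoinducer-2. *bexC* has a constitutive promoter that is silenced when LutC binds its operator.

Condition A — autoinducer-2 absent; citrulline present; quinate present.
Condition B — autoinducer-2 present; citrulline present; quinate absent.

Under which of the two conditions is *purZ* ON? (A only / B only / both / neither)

Condition A:
Autoinducer-2 is absent, so MibN is active.
Citrulline is present, so OrvK is active.
With repressor OrvK bound, *kulS* is not transcribed.
So KulS is not produced.
Quinate is present, so LutC is inactive.
With no repressor bound, *bexC* is transcribed.
So BexC is produced and active.
No repressor is bound and BexC is active, so *haxD* is transcribed.
So HaxD is produced and active.
With repressor MibN bound, *purZ* is not transcribed.
→ *purZ* is OFF in A.
Condition B:
Autoinducer-2 is present, so MibN is inactive.
Citrulline is present, so OrvK is active.
With repressor OrvK bound, *kulS* is not transcribed.
So KulS is not produced.
Quinate is absent, so LutC is active.
With repressor LutC bound, *bexC* is not transcribed.
So BexC is not produced.
Required activator BexC is absent, so *haxD* is not transcribed.
So HaxD is not produced.
With no repressor bound, *purZ* is transcribed.
→ *purZ* is ON in B.

B only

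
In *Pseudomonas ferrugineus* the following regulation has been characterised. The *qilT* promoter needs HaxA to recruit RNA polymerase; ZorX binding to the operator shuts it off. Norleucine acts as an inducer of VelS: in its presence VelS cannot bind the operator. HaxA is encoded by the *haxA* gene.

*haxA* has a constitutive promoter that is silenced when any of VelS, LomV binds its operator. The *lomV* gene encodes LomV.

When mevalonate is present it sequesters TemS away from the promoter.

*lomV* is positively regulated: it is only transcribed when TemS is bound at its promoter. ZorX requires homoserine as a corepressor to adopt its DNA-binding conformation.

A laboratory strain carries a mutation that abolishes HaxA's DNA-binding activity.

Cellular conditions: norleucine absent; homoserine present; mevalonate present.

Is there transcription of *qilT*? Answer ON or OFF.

Homoserine is present, so ZorX is active.
HaxA is non-functional in this strain, so it has no effect.
With repressor ZorX bound, *qilT* is not transcribed.

OFF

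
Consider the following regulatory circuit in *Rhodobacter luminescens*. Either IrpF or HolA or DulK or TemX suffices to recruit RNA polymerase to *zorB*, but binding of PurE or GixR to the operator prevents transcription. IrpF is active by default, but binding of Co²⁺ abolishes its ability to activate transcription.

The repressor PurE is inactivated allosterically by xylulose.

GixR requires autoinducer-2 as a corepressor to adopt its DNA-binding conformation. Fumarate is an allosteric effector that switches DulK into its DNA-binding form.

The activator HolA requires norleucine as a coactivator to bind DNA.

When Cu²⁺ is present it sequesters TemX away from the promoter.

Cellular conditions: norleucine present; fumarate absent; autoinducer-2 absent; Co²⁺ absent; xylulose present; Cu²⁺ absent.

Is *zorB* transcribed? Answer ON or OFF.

Co²⁺ is absent, so IrpF is active.
Xylulose is present, so PurE is inactive.
Norleucine is present, so HolA is active.
Fumarate is absent, so DulK is inactive.
Cu²⁺ is absent, so TemX is active.
Autoinducer-2 is absent, so GixR is inactive.
Activator IrpF is present, so *zorB* is transcribed.

ON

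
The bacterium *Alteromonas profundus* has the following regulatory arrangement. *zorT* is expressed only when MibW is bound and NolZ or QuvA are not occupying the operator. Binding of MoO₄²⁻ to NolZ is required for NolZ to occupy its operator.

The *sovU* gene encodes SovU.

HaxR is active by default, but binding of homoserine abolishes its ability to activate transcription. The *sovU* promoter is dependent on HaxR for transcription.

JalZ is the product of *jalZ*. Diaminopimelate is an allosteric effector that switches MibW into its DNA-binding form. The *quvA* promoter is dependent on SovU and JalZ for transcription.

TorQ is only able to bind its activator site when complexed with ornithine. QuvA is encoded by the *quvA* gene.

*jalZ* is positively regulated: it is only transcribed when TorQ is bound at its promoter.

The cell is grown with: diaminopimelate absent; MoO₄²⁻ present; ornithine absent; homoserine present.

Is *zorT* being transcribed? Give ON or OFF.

OFF

Diaminopimelate is absent, so MibW is inactive.
MoO₄²⁻ is present, so NolZ is active.
Homoserine is present, so HaxR is inactive.
Required activator HaxR is absent, so *sovU* is not transcribed.
So SovU is not produced.
Ornithine is absent, so TorQ is inactive.
Required activator TorQ is absent, so *jalZ* is not transcribed.
So JalZ is not produced.
Required activator SovU is absent, so *quvA* is not transcribed.
So QuvA is not produced.
With repressor NolZ bound, *zorT* is not transcribed.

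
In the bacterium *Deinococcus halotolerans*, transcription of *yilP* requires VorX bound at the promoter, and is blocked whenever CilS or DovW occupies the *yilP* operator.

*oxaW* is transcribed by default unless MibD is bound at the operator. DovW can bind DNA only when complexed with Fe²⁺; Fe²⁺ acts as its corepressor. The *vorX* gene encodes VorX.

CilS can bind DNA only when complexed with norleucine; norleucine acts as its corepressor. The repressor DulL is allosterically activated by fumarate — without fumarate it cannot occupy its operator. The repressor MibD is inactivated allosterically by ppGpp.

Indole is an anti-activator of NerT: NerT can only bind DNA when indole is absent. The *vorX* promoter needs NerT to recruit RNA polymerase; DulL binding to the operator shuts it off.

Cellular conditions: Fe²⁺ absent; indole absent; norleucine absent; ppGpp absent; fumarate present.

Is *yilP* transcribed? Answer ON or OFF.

OFF

Norleucine is absent, so CilS is inactive.
Fumarate is present, so DulL is active.
Indole is absent, so NerT is active.
With repressor DulL bound, *vorX* is not transcribed.
So VorX is not produced.
Fe²⁺ is absent, so DovW is inactive.
Required activator VorX is absent, so *yilP* is not transcribed.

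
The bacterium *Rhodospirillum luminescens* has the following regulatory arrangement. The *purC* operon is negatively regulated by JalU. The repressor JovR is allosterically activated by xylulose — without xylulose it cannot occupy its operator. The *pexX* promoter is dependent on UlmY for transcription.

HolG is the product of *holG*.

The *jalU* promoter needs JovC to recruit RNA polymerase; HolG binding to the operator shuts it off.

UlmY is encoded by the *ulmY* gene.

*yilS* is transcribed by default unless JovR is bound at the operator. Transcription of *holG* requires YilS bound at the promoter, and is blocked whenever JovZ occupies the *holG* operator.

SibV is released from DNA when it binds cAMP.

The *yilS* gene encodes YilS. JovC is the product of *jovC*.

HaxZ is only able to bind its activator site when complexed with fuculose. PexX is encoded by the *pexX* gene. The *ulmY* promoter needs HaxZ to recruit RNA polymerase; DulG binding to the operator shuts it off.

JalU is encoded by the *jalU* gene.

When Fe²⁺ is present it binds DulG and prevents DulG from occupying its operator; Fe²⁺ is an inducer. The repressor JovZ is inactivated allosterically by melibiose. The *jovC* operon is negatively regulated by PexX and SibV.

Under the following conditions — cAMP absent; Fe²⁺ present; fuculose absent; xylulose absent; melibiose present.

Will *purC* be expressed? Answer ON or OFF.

ON

Fuculose is absent, so HaxZ is inactive.
Fe²⁺ is present, so DulG is inactive.
Required activator HaxZ is absent, so *ulmY* is not transcribed.
So UlmY is not produced.
Required activator UlmY is absent, so *pexX* is not transcribed.
So PexX is not produced.
cAMP is absent, so SibV is active.
With repressor SibV bound, *jovC* is not transcribed.
So JovC is not produced.
Melibiose is present, so JovZ is inactive.
Xylulose is absent, so JovR is inactive.
With no repressor bound, *yilS* is transcribed.
So YilS is produced and active.
No repressor is bound and YilS is active, so *holG* is transcribed.
So HolG is produced and active.
With repressor HolG bound, *jalU* is not transcribed.
So JalU is not produced.
With no repressor bound, *purC* is transcribed.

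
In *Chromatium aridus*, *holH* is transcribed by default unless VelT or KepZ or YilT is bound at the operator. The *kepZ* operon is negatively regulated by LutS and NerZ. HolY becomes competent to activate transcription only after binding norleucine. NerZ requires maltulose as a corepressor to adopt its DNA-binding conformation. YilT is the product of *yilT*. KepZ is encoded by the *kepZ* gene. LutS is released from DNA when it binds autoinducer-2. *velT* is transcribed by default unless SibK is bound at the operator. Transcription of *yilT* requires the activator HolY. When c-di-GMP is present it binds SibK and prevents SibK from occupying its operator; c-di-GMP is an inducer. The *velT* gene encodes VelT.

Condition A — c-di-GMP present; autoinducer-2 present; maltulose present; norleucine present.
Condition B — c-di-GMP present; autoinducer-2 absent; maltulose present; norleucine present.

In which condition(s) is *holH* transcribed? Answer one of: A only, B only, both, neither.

Condition A:
c-di-GMP is present, so SibK is inactive.
With no repressor bound, *velT* is transcribed.
So VelT is produced and active.
Autoinducer-2 is present, so LutS is inactive.
Maltulose is present, so NerZ is active.
With repressor NerZ bound, *kepZ* is not transcribed.
So KepZ is not produced.
Norleucine is present, so HolY is active.
No repressor is bound and HolY is active, so *yilT* is transcribed.
So YilT is produced and active.
With repressor VelT bound, *holH* is not transcribed.
→ *holH* is OFF in A.
Condition B:
c-di-GMP is present, so SibK is inactive.
With no repressor bound, *velT* is transcribed.
So VelT is produced and active.
Autoinducer-2 is absent, so LutS is active.
Maltulose is present, so NerZ is active.
With repressor LutS bound, *kepZ* is not transcribed.
So KepZ is not produced.
Norleucine is present, so HolY is active.
No repressor is bound and HolY is active, so *yilT* is transcribed.
So YilT is produced and active.
With repressor VelT bound, *holH* is not transcribed.
→ *holH* is OFF in B.

neither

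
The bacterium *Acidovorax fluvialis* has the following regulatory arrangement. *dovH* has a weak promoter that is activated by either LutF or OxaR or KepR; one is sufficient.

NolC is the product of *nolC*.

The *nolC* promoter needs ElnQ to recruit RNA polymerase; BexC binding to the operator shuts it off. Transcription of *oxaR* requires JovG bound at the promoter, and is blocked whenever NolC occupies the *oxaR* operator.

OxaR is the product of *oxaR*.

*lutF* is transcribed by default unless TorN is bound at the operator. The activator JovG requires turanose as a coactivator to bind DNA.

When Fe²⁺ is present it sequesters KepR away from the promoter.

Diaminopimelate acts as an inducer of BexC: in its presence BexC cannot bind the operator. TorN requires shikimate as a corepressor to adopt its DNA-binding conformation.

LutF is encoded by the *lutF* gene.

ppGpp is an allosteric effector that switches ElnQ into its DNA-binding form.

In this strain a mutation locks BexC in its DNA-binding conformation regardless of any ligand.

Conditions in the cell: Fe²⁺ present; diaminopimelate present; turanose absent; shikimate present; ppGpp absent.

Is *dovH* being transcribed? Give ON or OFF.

Shikimate is present, so TorN is active.
With repressor TorN bound, *lutF* is not transcribed.
So LutF is not produced.
ppGpp is absent, so ElnQ is inactive.
BexC is constitutively active in this strain.
With repressor BexC bound, *nolC* is not transcribed.
So NolC is not produced.
Turanose is absent, so JovG is inactive.
Required activator JovG is absent, so *oxaR* is not transcribed.
So OxaR is not produced.
Fe²⁺ is present, so KepR is inactive.
No activator is available at the *dovH* promoter, so *dovH* is not transcribed.

OFF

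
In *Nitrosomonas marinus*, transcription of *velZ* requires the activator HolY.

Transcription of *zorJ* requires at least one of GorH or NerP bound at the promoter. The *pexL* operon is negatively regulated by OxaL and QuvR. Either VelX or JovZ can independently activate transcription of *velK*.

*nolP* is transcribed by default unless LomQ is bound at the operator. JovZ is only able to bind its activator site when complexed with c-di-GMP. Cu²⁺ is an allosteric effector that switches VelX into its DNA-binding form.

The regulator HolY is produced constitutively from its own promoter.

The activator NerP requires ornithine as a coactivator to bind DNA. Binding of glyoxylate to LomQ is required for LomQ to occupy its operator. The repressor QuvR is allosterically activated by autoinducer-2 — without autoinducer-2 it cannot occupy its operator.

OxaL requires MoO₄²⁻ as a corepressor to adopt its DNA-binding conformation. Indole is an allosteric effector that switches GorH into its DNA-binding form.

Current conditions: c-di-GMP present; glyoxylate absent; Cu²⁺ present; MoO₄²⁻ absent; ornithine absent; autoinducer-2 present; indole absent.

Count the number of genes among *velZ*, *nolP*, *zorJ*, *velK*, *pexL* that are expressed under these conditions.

3

HolY is produced constitutively and is active.
No repressor is bound and HolY is active, so *velZ* is transcribed.
→ *velZ* is ON.
Glyoxylate is absent, so LomQ is inactive.
With no repressor bound, *nolP* is transcribed.
→ *nolP* is ON.
Indole is absent, so GorH is inactive.
Ornithine is absent, so NerP is inactive.
No activator is available at the *zorJ* promoter, so *zorJ* is not transcribed.
→ *zorJ* is OFF.
Cu²⁺ is present, so VelX is active.
c-di-GMP is present, so JovZ is active.
Activator VelX is present, so *velK* is transcribed.
→ *velK* is ON.
MoO₄²⁻ is absent, so OxaL is inactive.
Autoinducer-2 is present, so QuvR is active.
With repressor QuvR bound, *pexL* is not transcribed.
→ *pexL* is OFF.
3 of the 5 genes are transcribed.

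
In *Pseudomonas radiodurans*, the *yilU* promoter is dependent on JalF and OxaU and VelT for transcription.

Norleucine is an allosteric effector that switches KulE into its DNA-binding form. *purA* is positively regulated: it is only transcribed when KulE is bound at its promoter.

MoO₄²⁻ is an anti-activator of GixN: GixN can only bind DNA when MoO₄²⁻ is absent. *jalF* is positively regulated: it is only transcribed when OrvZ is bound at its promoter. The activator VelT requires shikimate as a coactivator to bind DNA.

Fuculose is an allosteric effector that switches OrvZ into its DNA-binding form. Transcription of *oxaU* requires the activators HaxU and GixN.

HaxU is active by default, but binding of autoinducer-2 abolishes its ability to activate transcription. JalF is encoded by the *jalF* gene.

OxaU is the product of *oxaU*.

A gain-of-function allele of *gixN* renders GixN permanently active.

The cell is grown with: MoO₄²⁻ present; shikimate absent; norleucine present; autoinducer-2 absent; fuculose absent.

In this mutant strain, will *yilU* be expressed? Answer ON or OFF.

Fuculose is absent, so OrvZ is inactive.
Required activator OrvZ is absent, so *jalF* is not transcribed.
So JalF is not produced.
Autoinducer-2 is absent, so HaxU is active.
GixN is constitutively active in this strain.
No repressor is bound and HaxU and GixN are active, so *oxaU* is transcribed.
So OxaU is produced and active.
Shikimate is absent, so VelT is inactive.
Required activator JalF is absent, so *yilU* is not transcribed.

OFF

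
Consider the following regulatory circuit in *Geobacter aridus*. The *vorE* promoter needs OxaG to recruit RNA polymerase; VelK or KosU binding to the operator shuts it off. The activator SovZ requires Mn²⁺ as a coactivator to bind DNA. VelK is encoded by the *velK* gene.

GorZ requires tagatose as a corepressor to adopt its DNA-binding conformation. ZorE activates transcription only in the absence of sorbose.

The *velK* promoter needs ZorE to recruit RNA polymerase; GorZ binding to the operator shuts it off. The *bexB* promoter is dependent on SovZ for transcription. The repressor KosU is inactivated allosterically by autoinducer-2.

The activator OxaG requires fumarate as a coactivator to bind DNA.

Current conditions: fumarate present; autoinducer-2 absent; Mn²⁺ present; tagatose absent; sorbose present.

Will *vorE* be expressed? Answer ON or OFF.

Fumarate is present, so OxaG is active.
Sorbose is present, so ZorE is inactive.
Tagatose is absent, so GorZ is inactive.
Required activator ZorE is absent, so *velK* is not transcribed.
So VelK is not produced.
Autoinducer-2 is absent, so KosU is active.
With repressor KosU bound, *vorE* is not transcribed.

OFF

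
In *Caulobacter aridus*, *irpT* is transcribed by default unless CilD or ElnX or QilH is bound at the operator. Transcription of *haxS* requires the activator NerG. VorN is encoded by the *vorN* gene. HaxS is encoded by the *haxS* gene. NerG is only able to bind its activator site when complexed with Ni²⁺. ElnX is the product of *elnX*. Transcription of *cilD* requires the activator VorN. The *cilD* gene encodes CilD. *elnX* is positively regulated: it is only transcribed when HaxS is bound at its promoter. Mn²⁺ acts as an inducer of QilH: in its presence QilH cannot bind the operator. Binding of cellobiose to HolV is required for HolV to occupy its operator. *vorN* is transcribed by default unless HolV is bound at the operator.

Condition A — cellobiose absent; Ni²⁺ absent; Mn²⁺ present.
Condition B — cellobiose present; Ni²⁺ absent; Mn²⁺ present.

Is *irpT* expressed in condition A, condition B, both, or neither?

Condition A:
Cellobiose is absent, so HolV is inactive.
With no repressor bound, *vorN* is transcribed.
So VorN is produced and active.
No repressor is bound and VorN is active, so *cilD* is transcribed.
So CilD is produced and active.
Ni²⁺ is absent, so NerG is inactive.
Required activator NerG is absent, so *haxS* is not transcribed.
So HaxS is not produced.
Required activator HaxS is absent, so *elnX* is not transcribed.
So ElnX is not produced.
Mn²⁺ is present, so QilH is inactive.
With repressor CilD bound, *irpT* is not transcribed.
→ *irpT* is OFF in A.
Condition B:
Cellobiose is present, so HolV is active.
With repressor HolV bound, *vorN* is not transcribed.
So VorN is not produced.
Required activator VorN is absent, so *cilD* is not transcribed.
So CilD is not produced.
Ni²⁺ is absent, so NerG is inactive.
Required activator NerG is absent, so *haxS* is not transcribed.
So HaxS is not produced.
Required activator HaxS is absent, so *elnX* is not transcribed.
So ElnX is not produced.
Mn²⁺ is present, so QilH is inactive.
With no repressor bound, *irpT* is transcribed.
→ *irpT* is ON in B.

B only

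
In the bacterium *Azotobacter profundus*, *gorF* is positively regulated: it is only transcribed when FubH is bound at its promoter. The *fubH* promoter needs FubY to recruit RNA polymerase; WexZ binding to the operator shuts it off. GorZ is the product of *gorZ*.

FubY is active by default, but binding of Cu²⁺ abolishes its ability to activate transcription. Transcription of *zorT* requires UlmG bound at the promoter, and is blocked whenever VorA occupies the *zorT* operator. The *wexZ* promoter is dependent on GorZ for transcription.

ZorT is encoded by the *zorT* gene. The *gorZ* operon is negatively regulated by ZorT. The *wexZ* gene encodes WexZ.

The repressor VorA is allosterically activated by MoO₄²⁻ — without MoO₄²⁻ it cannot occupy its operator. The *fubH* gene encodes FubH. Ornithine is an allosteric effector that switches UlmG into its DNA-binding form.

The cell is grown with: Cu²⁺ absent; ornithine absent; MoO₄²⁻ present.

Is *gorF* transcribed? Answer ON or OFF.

OFF

MoO₄²⁻ is present, so VorA is active.
Ornithine is absent, so UlmG is inactive.
With repressor VorA bound, *zorT* is not transcribed.
So ZorT is not produced.
With no repressor bound, *gorZ* is transcribed.
So GorZ is produced and active.
No repressor is bound and GorZ is active, so *wexZ* is transcribed.
So WexZ is produced and active.
Cu²⁺ is absent, so FubY is active.
With repressor WexZ bound, *fubH* is not transcribed.
So FubH is not produced.
Required activator FubH is absent, so *gorF* is not transcribed.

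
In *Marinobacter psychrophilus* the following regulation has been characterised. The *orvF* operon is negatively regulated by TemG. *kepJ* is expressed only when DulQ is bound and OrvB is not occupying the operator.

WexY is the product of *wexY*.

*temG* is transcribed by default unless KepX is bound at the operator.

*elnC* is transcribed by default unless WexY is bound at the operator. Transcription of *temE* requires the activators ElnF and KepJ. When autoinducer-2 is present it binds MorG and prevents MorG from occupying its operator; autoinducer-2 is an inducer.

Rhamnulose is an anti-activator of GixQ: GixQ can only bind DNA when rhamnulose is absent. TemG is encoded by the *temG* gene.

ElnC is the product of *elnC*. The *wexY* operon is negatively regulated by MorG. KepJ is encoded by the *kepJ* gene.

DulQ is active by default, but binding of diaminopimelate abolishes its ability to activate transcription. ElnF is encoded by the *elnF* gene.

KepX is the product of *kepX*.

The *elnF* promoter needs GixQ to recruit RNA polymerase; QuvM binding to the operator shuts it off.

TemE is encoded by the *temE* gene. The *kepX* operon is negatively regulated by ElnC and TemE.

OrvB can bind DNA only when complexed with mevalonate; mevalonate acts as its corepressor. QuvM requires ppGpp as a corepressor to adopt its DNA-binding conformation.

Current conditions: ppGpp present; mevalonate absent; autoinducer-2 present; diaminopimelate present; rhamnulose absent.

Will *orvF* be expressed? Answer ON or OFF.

ON

Autoinducer-2 is present, so MorG is inactive.
With no repressor bound, *wexY* is transcribed.
So WexY is produced and active.
With repressor WexY bound, *elnC* is not transcribed.
So ElnC is not produced.
ppGpp is present, so QuvM is active.
Rhamnulose is absent, so GixQ is active.
With repressor QuvM bound, *elnF* is not transcribed.
So ElnF is not produced.
Diaminopimelate is present, so DulQ is inactive.
Mevalonate is absent, so OrvB is inactive.
Required activator DulQ is absent, so *kepJ* is not transcribed.
So KepJ is not produced.
Required activator ElnF is absent, so *temE* is not transcribed.
So TemE is not produced.
With no repressor bound, *kepX* is transcribed.
So KepX is produced and active.
With repressor KepX bound, *temG* is not transcribed.
So TemG is not produced.
With no repressor bound, *orvF* is transcribed.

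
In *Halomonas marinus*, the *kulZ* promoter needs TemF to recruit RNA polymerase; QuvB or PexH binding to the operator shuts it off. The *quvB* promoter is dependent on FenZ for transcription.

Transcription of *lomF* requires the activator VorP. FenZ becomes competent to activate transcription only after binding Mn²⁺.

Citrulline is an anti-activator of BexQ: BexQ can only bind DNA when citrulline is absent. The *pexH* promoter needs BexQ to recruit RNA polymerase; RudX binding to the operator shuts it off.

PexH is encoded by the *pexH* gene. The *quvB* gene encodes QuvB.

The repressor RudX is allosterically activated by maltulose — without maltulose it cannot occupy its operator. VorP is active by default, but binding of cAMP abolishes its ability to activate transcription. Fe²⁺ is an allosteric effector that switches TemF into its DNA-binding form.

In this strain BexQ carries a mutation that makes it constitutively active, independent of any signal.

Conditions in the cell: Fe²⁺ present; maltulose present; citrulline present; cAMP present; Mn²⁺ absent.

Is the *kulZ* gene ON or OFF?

Fe²⁺ is present, so TemF is active.
Mn²⁺ is absent, so FenZ is inactive.
Required activator FenZ is absent, so *quvB* is not transcribed.
So QuvB is not produced.
BexQ is constitutively active in this strain.
Maltulose is present, so RudX is active.
With repressor RudX bound, *pexH* is not transcribed.
So PexH is not produced.
No repressor is bound and TemF is active, so *kulZ* is transcribed.

ON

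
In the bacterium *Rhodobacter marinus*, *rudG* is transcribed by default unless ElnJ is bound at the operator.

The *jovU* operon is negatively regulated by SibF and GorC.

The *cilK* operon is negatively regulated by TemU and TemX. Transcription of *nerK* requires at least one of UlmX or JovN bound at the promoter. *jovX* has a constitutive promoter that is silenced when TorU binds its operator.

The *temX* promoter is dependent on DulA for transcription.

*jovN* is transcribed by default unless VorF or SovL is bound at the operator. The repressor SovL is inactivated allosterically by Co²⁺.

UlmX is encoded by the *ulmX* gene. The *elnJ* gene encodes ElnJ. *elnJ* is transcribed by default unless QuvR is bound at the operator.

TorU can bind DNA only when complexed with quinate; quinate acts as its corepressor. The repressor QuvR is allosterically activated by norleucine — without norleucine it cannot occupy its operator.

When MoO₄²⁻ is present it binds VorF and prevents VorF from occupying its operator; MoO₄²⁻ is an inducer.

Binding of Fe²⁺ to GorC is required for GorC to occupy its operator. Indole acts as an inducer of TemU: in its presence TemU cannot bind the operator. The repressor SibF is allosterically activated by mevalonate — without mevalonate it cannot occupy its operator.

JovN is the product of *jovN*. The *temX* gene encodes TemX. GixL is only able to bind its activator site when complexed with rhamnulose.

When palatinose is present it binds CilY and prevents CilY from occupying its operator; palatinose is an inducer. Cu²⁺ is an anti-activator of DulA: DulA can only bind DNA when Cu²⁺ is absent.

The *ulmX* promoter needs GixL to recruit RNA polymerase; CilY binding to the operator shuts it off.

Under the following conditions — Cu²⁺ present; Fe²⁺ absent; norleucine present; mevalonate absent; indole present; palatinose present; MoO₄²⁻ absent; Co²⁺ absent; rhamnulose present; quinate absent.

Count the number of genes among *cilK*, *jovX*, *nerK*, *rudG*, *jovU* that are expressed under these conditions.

Indole is present, so TemU is inactive.
Cu²⁺ is present, so DulA is inactive.
Required activator DulA is absent, so *temX* is not transcribed.
So TemX is not produced.
With no repressor bound, *cilK* is transcribed.
→ *cilK* is ON.
Quinate is absent, so TorU is inactive.
With no repressor bound, *jovX* is transcribed.
→ *jovX* is ON.
Rhamnulose is present, so GixL is active.
Palatinose is present, so CilY is inactive.
No repressor is bound and GixL is active, so *ulmX* is transcribed.
So UlmX is produced and active.
MoO₄²⁻ is absent, so VorF is active.
Co²⁺ is absent, so SovL is active.
With repressor VorF bound, *jovN* is not transcribed.
So JovN is not produced.
Activator UlmX is present, so *nerK* is transcribed.
→ *nerK* is ON.
Norleucine is present, so QuvR is active.
With repressor QuvR bound, *elnJ* is not transcribed.
So ElnJ is not produced.
With no repressor bound, *rudG* is transcribed.
→ *rudG* is ON.
Mevalonate is absent, so SibF is inactive.
Fe²⁺ is absent, so GorC is inactive.
With no repressor bound, *jovU* is transcribed.
→ *jovU* is ON.
5 of the 5 genes are transcribed.

5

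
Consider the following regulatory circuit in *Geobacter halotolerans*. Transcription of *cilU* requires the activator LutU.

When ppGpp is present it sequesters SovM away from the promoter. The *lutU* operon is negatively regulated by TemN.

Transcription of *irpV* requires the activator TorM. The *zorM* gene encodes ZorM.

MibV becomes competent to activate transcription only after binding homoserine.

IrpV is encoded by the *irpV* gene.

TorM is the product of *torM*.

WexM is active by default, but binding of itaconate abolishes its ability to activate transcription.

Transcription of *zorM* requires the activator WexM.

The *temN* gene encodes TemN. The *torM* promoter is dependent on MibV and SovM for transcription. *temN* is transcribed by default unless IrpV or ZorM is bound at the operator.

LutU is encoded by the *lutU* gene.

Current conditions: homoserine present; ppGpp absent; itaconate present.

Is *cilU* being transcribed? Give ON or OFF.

Homoserine is present, so MibV is active.
ppGpp is absent, so SovM is active.
No repressor is bound and MibV and SovM are active, so *torM* is transcribed.
So TorM is produced and active.
No repressor is bound and TorM is active, so *irpV* is transcribed.
So IrpV is produced and active.
Itaconate is present, so WexM is inactive.
Required activator WexM is absent, so *zorM* is not transcribed.
So ZorM is not produced.
With repressor IrpV bound, *temN* is not transcribed.
So TemN is not produced.
With no repressor bound, *lutU* is transcribed.
So LutU is produced and active.
No repressor is bound and LutU is active, so *cilU* is transcribed.

ON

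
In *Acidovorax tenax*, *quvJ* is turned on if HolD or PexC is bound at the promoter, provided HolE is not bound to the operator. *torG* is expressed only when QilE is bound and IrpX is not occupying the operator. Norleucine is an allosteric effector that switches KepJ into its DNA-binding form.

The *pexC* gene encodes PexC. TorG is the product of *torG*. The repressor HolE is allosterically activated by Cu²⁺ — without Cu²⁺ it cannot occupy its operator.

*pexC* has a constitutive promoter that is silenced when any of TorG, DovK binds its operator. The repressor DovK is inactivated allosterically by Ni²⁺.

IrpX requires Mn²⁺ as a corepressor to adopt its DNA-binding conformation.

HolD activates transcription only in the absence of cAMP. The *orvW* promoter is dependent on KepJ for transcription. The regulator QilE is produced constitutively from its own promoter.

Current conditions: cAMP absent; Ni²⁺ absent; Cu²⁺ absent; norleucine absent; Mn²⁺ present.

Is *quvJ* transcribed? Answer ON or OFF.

Cu²⁺ is absent, so HolE is inactive.
cAMP is absent, so HolD is active.
Mn²⁺ is present, so IrpX is active.
QilE is produced constitutively and is active.
With repressor IrpX bound, *torG* is not transcribed.
So TorG is not produced.
Ni²⁺ is absent, so DovK is active.
With repressor DovK bound, *pexC* is not transcribed.
So PexC is not produced.
Activator HolD is present, so *quvJ* is transcribed.

ON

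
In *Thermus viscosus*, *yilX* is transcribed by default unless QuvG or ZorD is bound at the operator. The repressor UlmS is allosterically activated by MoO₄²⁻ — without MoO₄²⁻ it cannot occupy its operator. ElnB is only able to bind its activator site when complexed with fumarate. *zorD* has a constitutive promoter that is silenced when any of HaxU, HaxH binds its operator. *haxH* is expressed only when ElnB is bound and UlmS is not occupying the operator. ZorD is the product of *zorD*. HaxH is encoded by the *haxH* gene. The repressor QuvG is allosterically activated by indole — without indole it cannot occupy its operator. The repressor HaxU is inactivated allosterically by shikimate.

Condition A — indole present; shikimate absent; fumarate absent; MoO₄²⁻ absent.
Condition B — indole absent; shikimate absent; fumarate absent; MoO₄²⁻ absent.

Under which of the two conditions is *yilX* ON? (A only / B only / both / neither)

B only

Condition A:
Indole is present, so QuvG is active.
Shikimate is absent, so HaxU is active.
Fumarate is absent, so ElnB is inactive.
MoO₄²⁻ is absent, so UlmS is inactive.
Required activator ElnB is absent, so *haxH* is not transcribed.
So HaxH is not produced.
With repressor HaxU bound, *zorD* is not transcribed.
So ZorD is not produced.
With repressor QuvG bound, *yilX* is not transcribed.
→ *yilX* is OFF in A.
Condition B:
Indole is absent, so QuvG is inactive.
Shikimate is absent, so HaxU is active.
Fumarate is absent, so ElnB is inactive.
MoO₄²⁻ is absent, so UlmS is inactive.
Required activator ElnB is absent, so *haxH* is not transcribed.
So HaxH is not produced.
With repressor HaxU bound, *zorD* is not transcribed.
So ZorD is not produced.
With no repressor bound, *yilX* is transcribed.
→ *yilX* is ON in B.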